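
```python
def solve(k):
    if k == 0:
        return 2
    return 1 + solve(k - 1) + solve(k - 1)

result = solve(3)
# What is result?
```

solve(k) = 1 + 2·solve(k-1), solve(0)=2. Closed form: (2+1)·2^3 - 1 = 23.

Answer: 23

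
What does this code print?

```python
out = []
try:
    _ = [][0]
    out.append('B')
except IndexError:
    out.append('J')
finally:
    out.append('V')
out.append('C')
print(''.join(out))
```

Execution trace: 'J' (except IndexError) → 'V' (finally) → 'C' (after the try/except). Output: JVC

Answer: JVC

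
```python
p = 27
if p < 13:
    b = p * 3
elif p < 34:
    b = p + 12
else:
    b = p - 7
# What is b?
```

Trace:
`p = 27` → p = 27
`if p < 13: ...` → p < 13 is False, p < 34 is True → b = 39
So b = 39

Answer: 39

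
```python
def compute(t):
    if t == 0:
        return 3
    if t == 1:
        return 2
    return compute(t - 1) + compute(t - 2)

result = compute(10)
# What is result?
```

Build up from base cases: compute(0)=3, compute(1)=2, compute(2)=5, compute(3)=7, compute(4)=12, compute(5)=19, compute(6)=31, ..., compute(10)=212

Answer: 212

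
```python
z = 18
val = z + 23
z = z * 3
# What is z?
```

Trace:
`z = 18` → z = 18
`val = z + 23` → val = 41
`z = z * 3` → z = 54
So z = 54

Answer: 54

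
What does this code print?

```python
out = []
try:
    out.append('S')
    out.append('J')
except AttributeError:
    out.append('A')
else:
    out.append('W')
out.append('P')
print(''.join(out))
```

Execution trace: 'S' (try body) → 'J' (try body, no exception) → 'W' (else) → 'P' (after the try/except). Output: SJWP

Answer: SJWP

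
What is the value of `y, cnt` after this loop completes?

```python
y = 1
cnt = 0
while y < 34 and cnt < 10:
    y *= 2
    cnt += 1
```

Double until >= 34 or 10 iterations
`y, cnt` takes the values: (1, 0) → (2, 0) → (2, 1) → (4, 1) → (4, 2) → (8, 2) → (8, 3) → (16, 3) → (16, 4) → (32, 4) → (32, 5) → (64, 5) → (64, 6)

Answer: 64, 6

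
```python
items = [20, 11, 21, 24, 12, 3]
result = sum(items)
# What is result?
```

Trace:
`items = [20, 11, 21, 24, 12, 3]` → items = [20, 11, 21, 24, 12, 3]
`result = sum(items)` → result = 91
So result = 91

Answer: 91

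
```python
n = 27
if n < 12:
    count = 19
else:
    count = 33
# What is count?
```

Trace:
`n = 27` → n = 27
`if n < 12: ...` → n < 12 is False, take else branch → count = 33
So count = 33

Answer: 33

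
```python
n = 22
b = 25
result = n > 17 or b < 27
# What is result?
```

Trace:
`n = 22` → n = 22
`b = 25` → b = 25
`result = n > 17 or b < 27` → result = True
So result = True

Answer: True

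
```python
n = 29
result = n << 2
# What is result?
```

Trace:
`n = 29` → n = 29
`result = n << 2` → result = 116
So result = 116

Answer: 116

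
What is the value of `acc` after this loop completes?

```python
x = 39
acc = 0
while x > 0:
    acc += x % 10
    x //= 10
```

Sum digits of 39
`acc` takes the values: 0 → 9 → 12

Answer: 12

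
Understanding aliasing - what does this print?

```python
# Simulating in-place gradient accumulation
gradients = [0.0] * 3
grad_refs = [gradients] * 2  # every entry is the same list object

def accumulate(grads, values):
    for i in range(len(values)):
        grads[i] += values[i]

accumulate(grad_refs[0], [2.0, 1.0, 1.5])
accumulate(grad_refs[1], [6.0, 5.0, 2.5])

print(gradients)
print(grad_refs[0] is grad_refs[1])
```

Key concept: gradient accumulation aliasing.
Step by step:
`gradients = [0.0] * 3` → gradients = [0.0, 0.0, 0.0]
`grad_refs = [gradients] * 2` → grad_refs = [[0.0, 0.0, 0.0], [0.0, 0.0, 0.0]]
`accumulate(grad_refs[0], [2.0, 1.0, 1.5])` → gradients = [2.0, 1.0, 1.5]; grad_refs = [[2.0, 1.0, 1.5], [2.0, 1.0, 1.5]]
`accumulate(grad_refs[1], [6.0, 5.0, 2.5])` → gradients = [8.0, 6.0, 4.0]; grad_refs = [[8.0, 6.0, 4.0], [8.0, 6.0, 4.0]]
`print(gradients)` → prints [8.0, 6.0, 4.0]
`print(grad_refs[0] is grad_refs[1])` → prints True

Answer:
[8.0, 6.0, 4.0]
True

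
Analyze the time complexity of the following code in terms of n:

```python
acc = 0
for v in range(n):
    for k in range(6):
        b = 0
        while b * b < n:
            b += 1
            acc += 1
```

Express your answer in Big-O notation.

Each loop level contributes: n × 1 × √n. Multiplying the contributions gives O(n√n).

Answer: O(n√n)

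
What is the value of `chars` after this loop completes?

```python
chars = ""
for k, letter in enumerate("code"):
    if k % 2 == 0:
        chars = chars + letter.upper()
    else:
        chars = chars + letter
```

Uppercase even positions in 'code'
`chars` takes the values: "" → "C" → "Co" → "CoD" → "CoDe"

Answer: "CoDe"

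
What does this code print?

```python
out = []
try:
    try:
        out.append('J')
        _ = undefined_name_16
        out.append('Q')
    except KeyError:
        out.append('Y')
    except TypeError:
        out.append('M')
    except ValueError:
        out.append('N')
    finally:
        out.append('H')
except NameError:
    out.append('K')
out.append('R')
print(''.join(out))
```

Execution trace: 'J' (try body) → 'H' (finally) → 'K' (outer except NameError) → 'R' (after the try/except). Output: JHKR

Answer: JHKR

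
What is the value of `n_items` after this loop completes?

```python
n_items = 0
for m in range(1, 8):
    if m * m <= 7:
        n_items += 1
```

Count numbers where m² ≤ 7
`n_items` takes the values: 0 → 1 → 2

Answer: 2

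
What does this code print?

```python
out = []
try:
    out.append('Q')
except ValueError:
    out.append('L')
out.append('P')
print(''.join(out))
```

Execution trace: 'Q' (try body, no exception) → 'P' (after the try/except). Output: QP

Answer: QP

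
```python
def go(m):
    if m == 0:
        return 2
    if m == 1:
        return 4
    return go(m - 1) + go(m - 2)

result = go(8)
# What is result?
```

Build up from base cases: go(0)=2, go(1)=4, go(2)=6, go(3)=10, go(4)=16, go(5)=26, go(6)=42, ..., go(8)=110

Answer: 110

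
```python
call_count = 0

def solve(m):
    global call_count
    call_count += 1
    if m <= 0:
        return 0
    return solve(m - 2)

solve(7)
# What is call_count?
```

Linear recursion stepping by 2: 5 calls from m=7 down to ≤0.

Answer: 5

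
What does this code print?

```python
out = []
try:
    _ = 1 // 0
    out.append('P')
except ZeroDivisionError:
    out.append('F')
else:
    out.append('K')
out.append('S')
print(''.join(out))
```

Execution trace: 'F' (except ZeroDivisionError) → 'S' (after the try/except). Output: FS

Answer: FS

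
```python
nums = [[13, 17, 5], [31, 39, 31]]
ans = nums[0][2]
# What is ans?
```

Trace:
`nums = [[13, 17, 5], [31, 39, 31]]` → nums = [[13, 17, 5], [31, 39, 31]]
`ans = nums[0][2]` → ans = 5
So ans = 5

Answer: 5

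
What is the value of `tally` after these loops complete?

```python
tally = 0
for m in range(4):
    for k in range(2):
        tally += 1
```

4 * 2 = 8
`tally` takes the values: 0 → 1 → 2 → 3 → 4 → 5 → 6 → 7 → 8

Answer: 8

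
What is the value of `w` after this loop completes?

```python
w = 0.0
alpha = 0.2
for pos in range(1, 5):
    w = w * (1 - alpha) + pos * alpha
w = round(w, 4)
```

Moving average with lr=0.2
`w` takes the values: 0.0 → 0.2 → 0.56 → 1.048 → 1.6384

Answer: 1.6384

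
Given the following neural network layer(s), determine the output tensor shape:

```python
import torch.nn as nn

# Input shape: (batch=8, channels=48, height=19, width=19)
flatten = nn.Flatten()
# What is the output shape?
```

Input: (8, 48, 19, 19) -> Output: (8, 17328)

Answer: (8, 17328)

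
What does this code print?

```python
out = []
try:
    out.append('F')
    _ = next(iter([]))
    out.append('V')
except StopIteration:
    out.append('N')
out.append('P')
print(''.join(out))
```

Execution trace: 'F' (try body) → 'N' (except StopIteration) → 'P' (after the try/except). Output: FNP

Answer: FNP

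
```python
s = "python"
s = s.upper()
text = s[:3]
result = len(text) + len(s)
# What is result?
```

Trace:
`s = "python"` → s = 'python'
`s = s.upper()` → s = 'PYTHON'
`text = s[:3]` → text = 'PYT'
`result = len(text) + len(s)` → result = 9
So result = 9

Answer: 9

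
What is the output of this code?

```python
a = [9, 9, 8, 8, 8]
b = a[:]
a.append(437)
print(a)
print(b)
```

Key concept: slice [:] creates copy.
Step by step:
`a = [9, 9, 8, 8, 8]` → a = [9, 9, 8, 8, 8]
`b = a[:]` → b = [9, 9, 8, 8, 8]
`a.append(437)` → a = [9, 9, 8, 8, 8, 437]
`print(a)` → prints [9, 9, 8, 8, 8, 437]
`print(b)` → prints [9, 9, 8, 8, 8]

Answer:
[9, 9, 8, 8, 8, 437]
[9, 9, 8, 8, 8]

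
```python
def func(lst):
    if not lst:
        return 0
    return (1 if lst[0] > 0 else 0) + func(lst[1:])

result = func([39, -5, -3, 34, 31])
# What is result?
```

Count of positive elements in [39, -5, -3, 34, 31] = 3

Answer: 3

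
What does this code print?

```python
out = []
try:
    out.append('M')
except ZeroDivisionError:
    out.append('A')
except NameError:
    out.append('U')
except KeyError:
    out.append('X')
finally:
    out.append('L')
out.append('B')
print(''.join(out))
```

Execution trace: 'M' (try body, no exception) → 'L' (finally) → 'B' (after the try/except). Output: MLB

Answer: MLB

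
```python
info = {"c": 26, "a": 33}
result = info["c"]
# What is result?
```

Trace:
`info = {"c": 26, "a": 33}` → info = {'c': 26, 'a': 33}
`result = info["c"]` → result = 26
So result = 26

Answer: 26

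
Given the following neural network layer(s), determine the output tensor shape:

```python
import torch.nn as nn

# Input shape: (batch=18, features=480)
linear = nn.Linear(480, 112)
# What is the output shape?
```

Input: (18, 480) -> Output: (18, 112)

Answer: (18, 112)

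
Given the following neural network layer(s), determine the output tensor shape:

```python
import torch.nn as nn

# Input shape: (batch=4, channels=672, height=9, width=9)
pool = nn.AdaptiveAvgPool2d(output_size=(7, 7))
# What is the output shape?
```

Input: (4, 672, 9, 9) -> Output: (4, 672, 7, 7)

Answer: (4, 672, 7, 7)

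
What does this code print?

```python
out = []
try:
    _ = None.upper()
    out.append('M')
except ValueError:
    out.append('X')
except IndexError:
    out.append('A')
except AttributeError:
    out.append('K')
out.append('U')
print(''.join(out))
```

Execution trace: 'K' (except AttributeError) → 'U' (after the try/except). Output: KU

Answer: KU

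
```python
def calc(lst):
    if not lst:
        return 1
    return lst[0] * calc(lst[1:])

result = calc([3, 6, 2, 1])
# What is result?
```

Product over [3, 6, 2, 1] = 3 * 6 * 2 * 1 = 36

Answer: 36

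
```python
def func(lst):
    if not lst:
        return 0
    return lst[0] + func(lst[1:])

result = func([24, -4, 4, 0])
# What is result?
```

24 + (-4) + 4 + 0 + 0 = 24

Answer: 24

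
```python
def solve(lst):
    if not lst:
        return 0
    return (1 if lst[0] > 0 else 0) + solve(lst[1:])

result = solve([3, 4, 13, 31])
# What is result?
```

Count of positive elements in [3, 4, 13, 31] = 4

Answer: 4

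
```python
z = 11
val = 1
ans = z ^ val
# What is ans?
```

Trace:
`z = 11` → z = 11
`val = 1` → val = 1
`ans = z ^ val` → ans = 10
So ans = 10

Answer: 10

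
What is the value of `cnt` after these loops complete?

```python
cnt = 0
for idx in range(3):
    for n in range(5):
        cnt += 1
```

3 * 5 = 15
`cnt` takes the values: 0 → 1 → 2 → 3 → 4 → 5 → 6 → 7 → 8 → 9 → 10 → 11 → 12 → 13 → 14 → 15

Answer: 15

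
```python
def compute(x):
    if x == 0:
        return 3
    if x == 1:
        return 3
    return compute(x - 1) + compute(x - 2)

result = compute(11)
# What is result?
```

Build up from base cases: compute(0)=3, compute(1)=3, compute(2)=6, compute(3)=9, compute(4)=15, compute(5)=24, compute(6)=39, ..., compute(11)=432

Answer: 432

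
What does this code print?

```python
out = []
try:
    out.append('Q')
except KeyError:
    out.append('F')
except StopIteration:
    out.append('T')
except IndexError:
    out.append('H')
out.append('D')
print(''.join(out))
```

Execution trace: 'Q' (try body, no exception) → 'D' (after the try/except). Output: QD

Answer: QD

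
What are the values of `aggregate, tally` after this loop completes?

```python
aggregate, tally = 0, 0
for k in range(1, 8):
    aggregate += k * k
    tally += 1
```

Sum of squares and count
`aggregate, tally` takes the values: (0, 0) → (1, 0) → (1, 1) → (5, 1) → (5, 2) → (14, 2) → (14, 3) → (30, 3) → (30, 4) → (55, 4) → (55, 5) → (91, 5) → (91, 6) → (140, 6) → (140, 7)

Answer: 140, 7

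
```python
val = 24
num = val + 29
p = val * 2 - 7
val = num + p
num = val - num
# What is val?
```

Trace:
`val = 24` → val = 24
`num = val + 29` → num = 53
`p = val * 2 - 7` → p = 41
`val = num + p` → val = 94
`num = val - num` → num = 41
So val = 94

Answer: 94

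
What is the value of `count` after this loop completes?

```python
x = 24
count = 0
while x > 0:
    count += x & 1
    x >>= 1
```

Count set bits in 24 (binary: 0b11000)
`count` takes the values: 0 → 1 → 2

Answer: 2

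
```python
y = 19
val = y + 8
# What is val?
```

Trace:
`y = 19` → y = 19
`val = y + 8` → val = 27
So val = 27

Answer: 27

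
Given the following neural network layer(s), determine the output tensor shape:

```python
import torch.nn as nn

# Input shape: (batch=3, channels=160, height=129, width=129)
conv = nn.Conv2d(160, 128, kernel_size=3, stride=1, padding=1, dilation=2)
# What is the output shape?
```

Input: (3, 160, 129, 129) -> Output: (3, 128, 127, 127)

Answer: (3, 128, 127, 127)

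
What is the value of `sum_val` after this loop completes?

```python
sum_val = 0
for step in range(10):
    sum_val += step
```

Sum of 0 to 9 = 45
`sum_val` takes the values: 0 → 1 → 3 → 6 → 10 → 15 → 21 → 28 → 36 → 45

Answer: 45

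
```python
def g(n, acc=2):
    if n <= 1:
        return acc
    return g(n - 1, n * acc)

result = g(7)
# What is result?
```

Accumulator trace (n, acc): (7, 2) -> (6, 14) -> (5, 84) -> (4, 420) -> (3, 1680) -> (2, 5040) -> (1, 10080) -> return 10080

Answer: 10080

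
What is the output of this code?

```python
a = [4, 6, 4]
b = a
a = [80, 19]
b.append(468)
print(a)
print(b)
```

Key concept: rebinding vs mutation: a is rebound to a new list, b still points at the original.
Step by step:
`a = [4, 6, 4]` → a = [4, 6, 4]
`b = a` → b = [4, 6, 4] (same object as a)
`a = [80, 19]` → a = [80, 19]
`b.append(468)` → b = [4, 6, 4, 468]
`print(a)` → prints [80, 19]
`print(b)` → prints [4, 6, 4, 468]

Answer:
[80, 19]
[4, 6, 4, 468]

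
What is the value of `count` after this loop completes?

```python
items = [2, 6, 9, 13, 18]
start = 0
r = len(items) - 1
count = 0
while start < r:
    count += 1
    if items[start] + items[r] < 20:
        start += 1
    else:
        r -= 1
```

Steps to find pair summing to 20
`count` takes the values: 0 → 1 → 2 → 3 → 4

Answer: 4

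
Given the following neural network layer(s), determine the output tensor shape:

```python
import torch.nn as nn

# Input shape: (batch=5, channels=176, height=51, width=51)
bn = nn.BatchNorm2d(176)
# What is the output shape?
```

Input: (5, 176, 51, 51) -> Output: (5, 176, 51, 51)

Answer: (5, 176, 51, 51)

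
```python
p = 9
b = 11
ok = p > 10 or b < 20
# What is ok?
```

Trace:
`p = 9` → p = 9
`b = 11` → b = 11
`ok = p > 10 or b < 20` → ok = True
So ok = True

Answer: True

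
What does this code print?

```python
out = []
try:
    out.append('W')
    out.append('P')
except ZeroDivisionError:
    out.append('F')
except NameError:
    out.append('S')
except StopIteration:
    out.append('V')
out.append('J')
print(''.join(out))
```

Execution trace: 'W' (try body) → 'P' (try body, no exception) → 'J' (after the try/except). Output: WPJ

Answer: WPJ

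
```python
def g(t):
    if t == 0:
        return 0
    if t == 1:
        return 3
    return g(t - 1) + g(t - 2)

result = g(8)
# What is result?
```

Build up from base cases: g(0)=0, g(1)=3, g(2)=3, g(3)=6, g(4)=9, g(5)=15, g(6)=24, ..., g(8)=63

Answer: 63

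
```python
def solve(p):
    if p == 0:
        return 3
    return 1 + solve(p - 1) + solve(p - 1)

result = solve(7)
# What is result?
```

solve(p) = 1 + 2·solve(p-1), solve(0)=3. Closed form: (3+1)·2^7 - 1 = 511.

Answer: 511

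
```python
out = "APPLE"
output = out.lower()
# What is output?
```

Trace:
`out = "APPLE"` → out = 'APPLE'
`output = out.lower()` → output = 'apple'
So output = 'apple'

Answer: 'apple'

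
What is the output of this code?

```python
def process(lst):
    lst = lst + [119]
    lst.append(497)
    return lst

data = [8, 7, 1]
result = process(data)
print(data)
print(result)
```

Key concept: rebinding parameter vs mutation.
Step by step:
`data = [8, 7, 1]` → data = [8, 7, 1]
`result = process(data)` → result = [8, 7, 1, 119, 497]
`print(data)` → prints [8, 7, 1]
`print(result)` → prints [8, 7, 1, 119, 497]

Answer:
[8, 7, 1]
[8, 7, 1, 119, 497]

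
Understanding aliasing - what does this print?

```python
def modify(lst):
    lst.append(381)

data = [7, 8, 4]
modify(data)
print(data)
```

Key concept: function modifies passed list.
Step by step:
`data = [7, 8, 4]` → data = [7, 8, 4]
`modify(data)` → data = [7, 8, 4, 381]
`print(data)` → prints [7, 8, 4, 381]

Answer: [7, 8, 4, 381]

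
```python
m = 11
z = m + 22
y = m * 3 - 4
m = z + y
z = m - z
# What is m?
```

Trace:
`m = 11` → m = 11
`z = m + 22` → z = 33
`y = m * 3 - 4` → y = 29
`m = z + y` → m = 62
`z = m - z` → z = 29
So m = 62

Answer: 62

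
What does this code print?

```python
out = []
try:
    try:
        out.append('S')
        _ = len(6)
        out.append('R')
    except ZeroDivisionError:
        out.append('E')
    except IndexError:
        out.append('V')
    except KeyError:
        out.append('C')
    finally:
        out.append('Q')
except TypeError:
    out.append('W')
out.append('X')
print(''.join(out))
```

Execution trace: 'S' (try body) → 'Q' (finally) → 'W' (outer except TypeError) → 'X' (after the try/except). Output: SQWX

Answer: SQWX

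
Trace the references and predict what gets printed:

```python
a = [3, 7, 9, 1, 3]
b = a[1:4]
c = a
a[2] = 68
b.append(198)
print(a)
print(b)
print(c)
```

Key concept: slice vs alias.
Step by step:
`a = [3, 7, 9, 1, 3]` → a = [3, 7, 9, 1, 3]
`b = a[1:4]` → b = [7, 9, 1]
`c = a` → c = [3, 7, 9, 1, 3] (same object as a)
`a[2] = 68` → a = [3, 7, 68, 1, 3] (same object as c); c = [3, 7, 68, 1, 3] (same object as a)
`b.append(198)` → b = [7, 9, 1, 198]
`print(a)` → prints [3, 7, 68, 1, 3]
`print(b)` → prints [7, 9, 1, 198]
`print(c)` → prints [3, 7, 68, 1, 3]

Answer:
[3, 7, 68, 1, 3]
[7, 9, 1, 198]
[3, 7, 68, 1, 3]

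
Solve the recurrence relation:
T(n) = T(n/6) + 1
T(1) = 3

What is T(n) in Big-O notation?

Each step divides n by 6 and adds 1. After log_6(n) steps we reach T(1)=3. So T(n) = 1·log_6(n) + 3 = O(log n).

Answer: O(log n)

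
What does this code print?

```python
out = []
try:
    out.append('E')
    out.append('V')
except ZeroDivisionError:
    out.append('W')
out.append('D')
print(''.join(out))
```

Execution trace: 'E' (try body) → 'V' (try body, no exception) → 'D' (after the try/except). Output: EVD

Answer: EVD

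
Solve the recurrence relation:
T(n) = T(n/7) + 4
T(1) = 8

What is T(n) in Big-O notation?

Each step divides n by 7 and adds 4. After log_7(n) steps we reach T(1)=8. So T(n) = 4·log_7(n) + 8 = O(log n).

Answer: O(log n)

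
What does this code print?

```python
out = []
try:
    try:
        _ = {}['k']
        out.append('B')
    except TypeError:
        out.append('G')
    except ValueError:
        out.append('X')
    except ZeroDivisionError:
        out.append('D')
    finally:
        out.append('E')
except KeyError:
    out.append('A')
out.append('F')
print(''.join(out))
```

Execution trace: 'E' (finally) → 'A' (outer except KeyError) → 'F' (after the try/except). Output: EAF

Answer: EAF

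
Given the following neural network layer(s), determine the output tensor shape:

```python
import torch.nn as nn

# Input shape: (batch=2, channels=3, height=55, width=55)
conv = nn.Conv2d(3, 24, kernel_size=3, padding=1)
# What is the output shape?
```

Input: (2, 3, 55, 55) -> Output: (2, 24, 55, 55)

Answer: (2, 24, 55, 55)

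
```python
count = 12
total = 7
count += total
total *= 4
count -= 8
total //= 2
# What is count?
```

Trace:
`count = 12` → count = 12
`total = 7` → total = 7
`count += total` → count = 19
`total *= 4` → total = 28
`count -= 8` → count = 11
`total //= 2` → total = 14
So count = 11

Answer: 11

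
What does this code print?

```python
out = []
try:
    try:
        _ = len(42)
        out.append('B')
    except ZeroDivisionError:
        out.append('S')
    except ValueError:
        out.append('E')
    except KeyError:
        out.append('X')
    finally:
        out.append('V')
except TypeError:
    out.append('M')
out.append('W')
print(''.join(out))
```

Execution trace: 'V' (finally) → 'M' (outer except TypeError) → 'W' (after the try/except). Output: VMW

Answer: VMW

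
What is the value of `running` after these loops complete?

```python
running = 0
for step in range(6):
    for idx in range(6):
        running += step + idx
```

Sum of all step+idx for step,idx in 6x6
`running` takes the values: 0 → 1 → 3 → 6 → 10 → 15 → 16 → 18 → 21 → 25 → 30 → 36 → 38 → 41 → 45 → 50 → 56 → 63 → 66 → 70 → 75 → 81 → 88 → 96 → 100 → 105 → 111 → 118 → 126 → 135 → 140 → 146 → 153 → 161 → 170 → 180

Answer: 180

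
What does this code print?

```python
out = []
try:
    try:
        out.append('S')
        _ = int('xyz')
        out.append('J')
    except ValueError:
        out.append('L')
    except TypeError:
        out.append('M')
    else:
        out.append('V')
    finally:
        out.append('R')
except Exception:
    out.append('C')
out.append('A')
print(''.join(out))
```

Execution trace: 'S' (inner try body) → 'L' (inner except ValueError) → 'R' (inner finally) → 'A' (after the try/except). Output: SLRA

Answer: SLRA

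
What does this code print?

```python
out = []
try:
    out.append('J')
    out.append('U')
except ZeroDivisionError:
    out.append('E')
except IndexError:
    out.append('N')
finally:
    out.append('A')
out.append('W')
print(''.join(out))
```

Execution trace: 'J' (try body) → 'U' (try body, no exception) → 'A' (finally) → 'W' (after the try/except). Output: JUAW

Answer: JUAW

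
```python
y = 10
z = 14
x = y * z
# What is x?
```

Trace:
`y = 10` → y = 10
`z = 14` → z = 14
`x = y * z` → x = 140
So x = 140

Answer: 140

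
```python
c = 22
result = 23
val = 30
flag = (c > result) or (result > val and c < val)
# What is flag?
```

Trace:
`c = 22` → c = 22
`result = 23` → result = 23
`val = 30` → val = 30
`flag = (c > result) or (result > val and c < val)` → flag = False
So flag = False

Answer: False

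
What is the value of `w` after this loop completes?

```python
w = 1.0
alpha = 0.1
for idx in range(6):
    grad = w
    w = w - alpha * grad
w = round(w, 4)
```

Gradient descent: w = 1.0 * (1 - 0.1)^6
`w` takes the values: 1.0 → 0.9 → 0.81 → 0.729 → 0.6561 → 0.59049 → 0.531441 → 0.5314

Answer: 0.5314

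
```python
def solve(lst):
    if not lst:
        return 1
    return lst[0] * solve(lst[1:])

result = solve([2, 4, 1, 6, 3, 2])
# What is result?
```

Product over [2, 4, 1, 6, 3, 2] = 2 * 4 * 1 * 6 * 3 * 2 = 288

Answer: 288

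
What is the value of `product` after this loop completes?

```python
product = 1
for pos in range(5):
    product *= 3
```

3^5 = 243
`product` takes the values: 1 → 3 → 9 → 27 → 81 → 243

Answer: 243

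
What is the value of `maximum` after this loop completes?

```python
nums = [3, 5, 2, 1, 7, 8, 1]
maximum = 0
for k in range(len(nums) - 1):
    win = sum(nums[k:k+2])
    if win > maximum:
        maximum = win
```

Max sum of 2-element window in [3, 5, 2, 1, 7, 8, 1]
`maximum` takes the values: 0 → 8 → 15

Answer: 15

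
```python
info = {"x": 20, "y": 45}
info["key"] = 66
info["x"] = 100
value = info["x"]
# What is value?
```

Trace:
`info = {"x": 20, "y": 45}` → info = {'x': 20, 'y': 45}
`info["key"] = 66` → info = {'x': 20, 'y': 45, 'key': 66}
`info["x"] = 100` → info = {'x': 100, 'y': 45, 'key': 66}
`value = info["x"]` → value = 100
So value = 100

Answer: 100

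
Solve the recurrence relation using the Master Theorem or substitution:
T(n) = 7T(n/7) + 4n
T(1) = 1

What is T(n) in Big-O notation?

By Master Theorem: a=7, b=7, f(n)=4n. Since log_7(7) = 1 and f(n) = Θ(n^1), Case 2 applies. T(n) = O(n log n).

Answer: O(n log n)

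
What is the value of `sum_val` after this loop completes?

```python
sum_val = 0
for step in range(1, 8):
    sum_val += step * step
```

Sum of squares 1² to 7² = 140
`sum_val` takes the values: 0 → 1 → 5 → 14 → 30 → 55 → 91 → 140

Answer: 140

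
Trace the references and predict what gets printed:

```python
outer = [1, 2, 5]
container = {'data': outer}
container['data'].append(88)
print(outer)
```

Key concept: dict holds reference to list.
Step by step:
`outer = [1, 2, 5]` → outer = [1, 2, 5]
`container = {'data': outer}` → container = {'data': [1, 2, 5]}
`container['data'].append(88)` → outer = [1, 2, 5, 88]; container = {'data': [1, 2, 5, 88]}
`print(outer)` → prints [1, 2, 5, 88]

Answer: [1, 2, 5, 88]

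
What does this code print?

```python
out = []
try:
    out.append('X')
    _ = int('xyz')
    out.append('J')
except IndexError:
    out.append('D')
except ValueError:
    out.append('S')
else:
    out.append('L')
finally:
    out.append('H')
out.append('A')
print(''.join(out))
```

Execution trace: 'X' (try body) → 'S' (except ValueError) → 'H' (finally) → 'A' (after the try/except). Output: XSHA

Answer: XSHA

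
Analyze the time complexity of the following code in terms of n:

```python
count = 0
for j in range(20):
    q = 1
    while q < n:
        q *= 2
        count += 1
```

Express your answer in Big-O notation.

Each loop level contributes: 1 × log n. Multiplying the contributions gives O(log n).

Answer: O(log n)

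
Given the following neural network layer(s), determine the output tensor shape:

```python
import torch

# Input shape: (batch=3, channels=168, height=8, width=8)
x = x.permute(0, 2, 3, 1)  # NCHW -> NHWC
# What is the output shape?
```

Input: (3, 168, 8, 8) -> Output: (3, 8, 8, 168)

Answer: (3, 8, 8, 168)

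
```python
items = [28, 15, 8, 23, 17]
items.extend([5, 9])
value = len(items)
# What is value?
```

Trace:
`items = [28, 15, 8, 23, 17]` → items = [28, 15, 8, 23, 17]
`items.extend([5, 9])` → items = [28, 15, 8, 23, 17, 5, 9]
`value = len(items)` → value = 7
So value = 7

Answer: 7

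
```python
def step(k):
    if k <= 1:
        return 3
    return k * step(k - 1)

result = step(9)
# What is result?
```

step(9) = 9 * 8 * 7 * 6 * 5 * 4 * 3 * 2 * 3 = 1088640

Answer: 1088640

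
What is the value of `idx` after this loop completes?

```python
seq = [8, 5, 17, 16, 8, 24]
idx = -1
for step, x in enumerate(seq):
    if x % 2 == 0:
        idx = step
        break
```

First even number index in [8, 5, 17, 16, 8, 24]
`idx` takes the values: -1 → 0

Answer: 0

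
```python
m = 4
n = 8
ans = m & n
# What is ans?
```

Trace:
`m = 4` → m = 4
`n = 8` → n = 8
`ans = m & n` → ans = 0
So ans = 0

Answer: 0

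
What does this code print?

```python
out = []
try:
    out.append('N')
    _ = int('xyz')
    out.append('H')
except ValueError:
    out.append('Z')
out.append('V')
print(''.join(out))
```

Execution trace: 'N' (try body) → 'Z' (except ValueError) → 'V' (after the try/except). Output: NZV

Answer: NZV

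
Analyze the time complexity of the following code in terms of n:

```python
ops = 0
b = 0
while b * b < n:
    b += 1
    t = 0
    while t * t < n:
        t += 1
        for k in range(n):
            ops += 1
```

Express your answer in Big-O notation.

Each loop level contributes: √n × √n × n. Multiplying the contributions gives O(n^2).

Answer: O(n^2)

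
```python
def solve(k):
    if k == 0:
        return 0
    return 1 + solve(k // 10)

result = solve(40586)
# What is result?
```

Count of digits of 40586: 5

Answer: 5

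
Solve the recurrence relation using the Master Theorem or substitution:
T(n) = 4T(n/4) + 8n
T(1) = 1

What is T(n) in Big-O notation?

By Master Theorem: a=4, b=4, f(n)=8n. Since log_4(4) = 1 and f(n) = Θ(n^1), Case 2 applies. T(n) = O(n log n).

Answer: O(n log n)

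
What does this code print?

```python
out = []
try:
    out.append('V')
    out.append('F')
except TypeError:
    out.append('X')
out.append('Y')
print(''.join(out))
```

Execution trace: 'V' (try body) → 'F' (try body, no exception) → 'Y' (after the try/except). Output: VFY

Answer: VFY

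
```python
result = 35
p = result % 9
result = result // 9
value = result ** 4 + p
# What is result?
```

Trace:
`result = 35` → result = 35
`p = result % 9` → p = 8
`result = result // 9` → result = 3
`value = result ** 4 + p` → value = 89
So result = 3

Answer: 3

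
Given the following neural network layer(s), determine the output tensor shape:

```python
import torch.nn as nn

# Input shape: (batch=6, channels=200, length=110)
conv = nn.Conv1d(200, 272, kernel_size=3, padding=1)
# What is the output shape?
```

Input: (6, 200, 110) -> Output: (6, 272, 110)

Answer: (6, 272, 110)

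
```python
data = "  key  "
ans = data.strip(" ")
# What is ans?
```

Trace:
`data = "  key  "` → data = '  key  '
`ans = data.strip(" ")` → ans = 'key'
So ans = 'key'

Answer: 'key'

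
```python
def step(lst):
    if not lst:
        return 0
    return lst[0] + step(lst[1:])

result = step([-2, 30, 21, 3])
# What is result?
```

(-2) + 30 + 21 + 3 + 0 = 52

Answer: 52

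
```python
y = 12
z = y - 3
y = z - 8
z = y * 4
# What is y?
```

Trace:
`y = 12` → y = 12
`z = y - 3` → z = 9
`y = z - 8` → y = 1
`z = y * 4` → z = 4
So y = 1

Answer: 1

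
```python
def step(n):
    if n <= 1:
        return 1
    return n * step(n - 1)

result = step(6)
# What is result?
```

step(6) = 6 * 5 * 4 * 3 * 2 * 1 = 720

Answer: 720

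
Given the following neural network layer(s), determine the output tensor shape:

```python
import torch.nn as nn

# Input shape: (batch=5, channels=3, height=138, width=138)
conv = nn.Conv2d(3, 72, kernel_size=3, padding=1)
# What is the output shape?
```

Input: (5, 3, 138, 138) -> Output: (5, 72, 138, 138)

Answer: (5, 72, 138, 138)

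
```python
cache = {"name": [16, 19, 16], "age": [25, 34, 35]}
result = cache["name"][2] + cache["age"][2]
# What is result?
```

Trace:
`cache = {"name": [16, 19, 16], "age": [25, 34, 35]}` → cache = {'name': [16, 19, 16], 'age': [25, 34, 35]}
`result = cache["name"][2] + cache["age"][2]` → result = 51
So result = 51

Answer: 51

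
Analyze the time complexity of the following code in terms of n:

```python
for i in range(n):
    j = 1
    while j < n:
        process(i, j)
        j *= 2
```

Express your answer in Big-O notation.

This is Linear outer loop, logarithmic inner loop. Time complexity: O(n log n).

Answer: O(n log n)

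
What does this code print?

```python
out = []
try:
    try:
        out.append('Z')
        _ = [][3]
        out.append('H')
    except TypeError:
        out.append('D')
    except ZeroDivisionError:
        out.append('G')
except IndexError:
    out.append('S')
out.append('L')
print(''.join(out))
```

Execution trace: 'Z' (try body) → 'S' (outer except IndexError) → 'L' (after the try/except). Output: ZSL

Answer: ZSL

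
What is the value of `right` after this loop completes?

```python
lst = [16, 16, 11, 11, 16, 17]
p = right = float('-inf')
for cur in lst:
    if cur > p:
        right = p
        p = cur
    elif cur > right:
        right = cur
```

Second largest (with repeats) in [16, 16, 11, 11, 16, 17]
`right` takes the values: -inf → 16

Answer: 16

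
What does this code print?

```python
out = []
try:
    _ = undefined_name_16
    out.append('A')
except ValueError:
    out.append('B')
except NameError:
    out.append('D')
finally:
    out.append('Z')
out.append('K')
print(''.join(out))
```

Execution trace: 'D' (except NameError) → 'Z' (finally) → 'K' (after the try/except). Output: DZK

Answer: DZK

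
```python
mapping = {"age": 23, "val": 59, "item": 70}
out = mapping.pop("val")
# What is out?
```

Trace:
`mapping = {"age": 23, "val": 59, "item": 70}` → mapping = {'age': 23, 'val': 59, 'item': 70}
`out = mapping.pop("val")` → mapping = {'age': 23, 'item': 70}; out = 59
So out = 59

Answer: 59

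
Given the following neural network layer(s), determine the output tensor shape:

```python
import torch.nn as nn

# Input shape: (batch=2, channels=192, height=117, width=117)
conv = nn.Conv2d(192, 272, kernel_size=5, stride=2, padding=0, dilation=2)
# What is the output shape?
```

Input: (2, 192, 117, 117) -> Output: (2, 272, 55, 55)

Answer: (2, 272, 55, 55)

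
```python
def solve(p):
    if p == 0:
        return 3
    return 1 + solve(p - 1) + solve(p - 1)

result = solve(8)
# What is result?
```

solve(p) = 1 + 2·solve(p-1), solve(0)=3. Closed form: (3+1)·2^8 - 1 = 1023.

Answer: 1023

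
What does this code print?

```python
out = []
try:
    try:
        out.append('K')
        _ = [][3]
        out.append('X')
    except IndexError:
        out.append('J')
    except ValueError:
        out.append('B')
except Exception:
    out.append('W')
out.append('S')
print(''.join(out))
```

Execution trace: 'K' (inner try body) → 'J' (inner except IndexError) → 'S' (after the try/except). Output: KJS

Answer: KJS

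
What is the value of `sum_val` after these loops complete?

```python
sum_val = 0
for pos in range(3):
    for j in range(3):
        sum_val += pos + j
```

Sum of all pos+j for pos,j in 3x3
`sum_val` takes the values: 0 → 1 → 3 → 4 → 6 → 9 → 11 → 14 → 18

Answer: 18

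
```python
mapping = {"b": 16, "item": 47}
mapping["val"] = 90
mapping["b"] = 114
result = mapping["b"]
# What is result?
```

Trace:
`mapping = {"b": 16, "item": 47}` → mapping = {'b': 16, 'item': 47}
`mapping["val"] = 90` → mapping = {'b': 16, 'item': 47, 'val': 90}
`mapping["b"] = 114` → mapping = {'b': 114, 'item': 47, 'val': 90}
`result = mapping["b"]` → result = 114
So result = 114

Answer: 114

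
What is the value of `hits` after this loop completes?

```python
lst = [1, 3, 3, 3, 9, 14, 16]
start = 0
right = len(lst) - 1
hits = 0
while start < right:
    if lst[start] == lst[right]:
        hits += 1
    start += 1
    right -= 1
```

Count matching pairs from ends
`hits` takes the values: 0

Answer: 0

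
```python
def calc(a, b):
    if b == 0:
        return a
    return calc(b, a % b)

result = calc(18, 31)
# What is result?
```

calc(18, 31) -> calc(31, 18) -> calc(18, 13) -> calc(13, 5) -> calc(5, 3) -> calc(3, 2) -> calc(2, 1) -> calc(1, 0) -> 1

Answer: 1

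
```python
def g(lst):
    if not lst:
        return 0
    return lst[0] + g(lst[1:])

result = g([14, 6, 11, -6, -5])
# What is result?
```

14 + 6 + 11 + (-6) + (-5) + 0 = 20

Answer: 20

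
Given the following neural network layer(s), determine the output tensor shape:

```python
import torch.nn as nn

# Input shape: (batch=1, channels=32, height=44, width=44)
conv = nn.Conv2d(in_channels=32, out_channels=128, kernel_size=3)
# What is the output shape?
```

Input: (1, 32, 44, 44) -> Output: (1, 128, 42, 42)

Answer: (1, 128, 42, 42)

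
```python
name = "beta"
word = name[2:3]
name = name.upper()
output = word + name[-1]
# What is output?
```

Trace:
`name = "beta"` → name = 'beta'
`word = name[2:3]` → word = 't'
`name = name.upper()` → name = 'BETA'
`output = word + name[-1]` → output = 'tA'
So output = 'tA'

Answer: 'tA'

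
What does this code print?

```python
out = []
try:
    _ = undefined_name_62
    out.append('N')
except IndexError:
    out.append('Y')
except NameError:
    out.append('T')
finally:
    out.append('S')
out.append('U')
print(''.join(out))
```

Execution trace: 'T' (except NameError) → 'S' (finally) → 'U' (after the try/except). Output: TSU

Answer: TSU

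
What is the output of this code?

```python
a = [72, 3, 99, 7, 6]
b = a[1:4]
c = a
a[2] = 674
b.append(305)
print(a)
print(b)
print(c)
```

Key concept: slice vs alias.
Step by step:
`a = [72, 3, 99, 7, 6]` → a = [72, 3, 99, 7, 6]
`b = a[1:4]` → b = [3, 99, 7]
`c = a` → c = [72, 3, 99, 7, 6] (same object as a)
`a[2] = 674` → a = [72, 3, 674, 7, 6] (same object as c); c = [72, 3, 674, 7, 6] (same object as a)
`b.append(305)` → b = [3, 99, 7, 305]
`print(a)` → prints [72, 3, 674, 7, 6]
`print(b)` → prints [3, 99, 7, 305]
`print(c)` → prints [72, 3, 674, 7, 6]

Answer:
[72, 3, 674, 7, 6]
[3, 99, 7, 305]
[72, 3, 674, 7, 6]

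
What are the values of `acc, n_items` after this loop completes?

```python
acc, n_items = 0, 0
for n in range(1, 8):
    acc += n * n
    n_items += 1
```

Sum of squares and count
`acc, n_items` takes the values: (0, 0) → (1, 0) → (1, 1) → (5, 1) → (5, 2) → (14, 2) → (14, 3) → (30, 3) → (30, 4) → (55, 4) → (55, 5) → (91, 5) → (91, 6) → (140, 6) → (140, 7)

Answer: 140, 7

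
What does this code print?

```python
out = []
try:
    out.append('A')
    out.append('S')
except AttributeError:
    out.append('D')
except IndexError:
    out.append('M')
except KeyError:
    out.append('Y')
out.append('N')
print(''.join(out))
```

Execution trace: 'A' (try body) → 'S' (try body, no exception) → 'N' (after the try/except). Output: ASN

Answer: ASN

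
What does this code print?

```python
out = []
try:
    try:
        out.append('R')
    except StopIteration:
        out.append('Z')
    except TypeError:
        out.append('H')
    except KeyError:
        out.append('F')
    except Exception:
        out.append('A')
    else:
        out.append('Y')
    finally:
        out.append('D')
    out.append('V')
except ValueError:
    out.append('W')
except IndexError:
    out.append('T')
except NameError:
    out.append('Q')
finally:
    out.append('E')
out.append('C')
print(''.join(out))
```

Execution trace: 'R' (inner try body, no exception) → 'Y' (inner else) → 'D' (inner finally) → 'V' (try body, no exception) → 'E' (finally) → 'C' (after the try/except). Output: RYDVEC

Answer: RYDVEC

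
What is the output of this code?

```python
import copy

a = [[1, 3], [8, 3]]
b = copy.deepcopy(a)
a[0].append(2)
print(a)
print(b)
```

Key concept: deep copy is fully independent.
Step by step:
`a = [[1, 3], [8, 3]]` → a = [[1, 3], [8, 3]]
`b = copy.deepcopy(a)` → b = [[1, 3], [8, 3]]
`a[0].append(2)` → a = [[1, 3, 2], [8, 3]]
`print(a)` → prints [[1, 3, 2], [8, 3]]
`print(b)` → prints [[1, 3], [8, 3]]

Answer:
[[1, 3, 2], [8, 3]]
[[1, 3], [8, 3]]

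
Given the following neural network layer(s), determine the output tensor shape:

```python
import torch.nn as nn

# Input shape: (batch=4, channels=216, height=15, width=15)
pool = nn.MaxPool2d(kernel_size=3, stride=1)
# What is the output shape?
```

Input: (4, 216, 15, 15) -> Output: (4, 216, 13, 13)

Answer: (4, 216, 13, 13)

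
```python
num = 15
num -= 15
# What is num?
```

Trace:
`num = 15` → num = 15
`num -= 15` → num = 0
So num = 0

Answer: 0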